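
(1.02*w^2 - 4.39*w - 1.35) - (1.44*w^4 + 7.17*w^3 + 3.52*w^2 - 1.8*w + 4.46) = -1.44*w^4 - 7.17*w^3 - 2.5*w^2 - 2.59*w - 5.81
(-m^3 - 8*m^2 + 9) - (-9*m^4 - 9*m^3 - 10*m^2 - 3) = 9*m^4 + 8*m^3 + 2*m^2 + 12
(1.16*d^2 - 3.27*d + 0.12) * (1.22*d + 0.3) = 1.4152*d^3 - 3.6414*d^2 - 0.8346*d + 0.036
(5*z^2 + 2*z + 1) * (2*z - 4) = 10*z^3 - 16*z^2 - 6*z - 4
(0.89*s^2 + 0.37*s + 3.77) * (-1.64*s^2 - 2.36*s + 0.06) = -1.4596*s^4 - 2.7072*s^3 - 7.0026*s^2 - 8.875*s + 0.2262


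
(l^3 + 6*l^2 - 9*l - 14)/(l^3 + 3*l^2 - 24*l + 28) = (l + 1)/(l - 2)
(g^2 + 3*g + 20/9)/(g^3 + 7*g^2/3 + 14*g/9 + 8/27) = 3*(3*g + 5)/(9*g^2 + 9*g + 2)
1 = 1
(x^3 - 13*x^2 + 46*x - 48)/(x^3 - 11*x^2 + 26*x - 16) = (x - 3)/(x - 1)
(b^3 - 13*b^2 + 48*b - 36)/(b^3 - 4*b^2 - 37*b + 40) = (b^2 - 12*b + 36)/(b^2 - 3*b - 40)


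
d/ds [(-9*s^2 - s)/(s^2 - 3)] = (s^2 + 54*s + 3)/(s^4 - 6*s^2 + 9)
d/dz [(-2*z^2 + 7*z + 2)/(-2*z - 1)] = (4*z^2 + 4*z - 3)/(4*z^2 + 4*z + 1)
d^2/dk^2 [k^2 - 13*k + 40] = 2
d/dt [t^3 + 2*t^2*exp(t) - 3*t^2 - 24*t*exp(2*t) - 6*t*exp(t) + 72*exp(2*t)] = 2*t^2*exp(t) + 3*t^2 - 48*t*exp(2*t) - 2*t*exp(t) - 6*t + 120*exp(2*t) - 6*exp(t)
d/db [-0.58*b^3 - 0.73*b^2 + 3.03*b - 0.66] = -1.74*b^2 - 1.46*b + 3.03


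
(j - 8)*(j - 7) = j^2 - 15*j + 56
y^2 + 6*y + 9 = (y + 3)^2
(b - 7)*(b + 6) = b^2 - b - 42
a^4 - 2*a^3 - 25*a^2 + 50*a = a*(a - 5)*(a - 2)*(a + 5)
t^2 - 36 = (t - 6)*(t + 6)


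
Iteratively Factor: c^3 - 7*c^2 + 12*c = (c - 3)*(c^2 - 4*c) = (c - 4)*(c - 3)*(c)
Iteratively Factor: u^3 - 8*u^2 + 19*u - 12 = (u - 3)*(u^2 - 5*u + 4) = (u - 4)*(u - 3)*(u - 1)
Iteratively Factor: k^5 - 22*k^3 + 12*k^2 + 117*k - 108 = (k - 1)*(k^4 + k^3 - 21*k^2 - 9*k + 108) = (k - 3)*(k - 1)*(k^3 + 4*k^2 - 9*k - 36) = (k - 3)^2*(k - 1)*(k^2 + 7*k + 12) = (k - 3)^2*(k - 1)*(k + 3)*(k + 4)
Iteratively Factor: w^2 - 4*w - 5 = (w + 1)*(w - 5)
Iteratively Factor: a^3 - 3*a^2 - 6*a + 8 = (a - 4)*(a^2 + a - 2) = (a - 4)*(a + 2)*(a - 1)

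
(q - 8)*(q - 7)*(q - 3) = q^3 - 18*q^2 + 101*q - 168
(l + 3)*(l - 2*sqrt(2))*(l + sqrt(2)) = l^3 - sqrt(2)*l^2 + 3*l^2 - 3*sqrt(2)*l - 4*l - 12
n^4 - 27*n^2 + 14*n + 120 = (n - 4)*(n - 3)*(n + 2)*(n + 5)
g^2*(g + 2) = g^3 + 2*g^2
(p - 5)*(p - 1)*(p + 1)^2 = p^4 - 4*p^3 - 6*p^2 + 4*p + 5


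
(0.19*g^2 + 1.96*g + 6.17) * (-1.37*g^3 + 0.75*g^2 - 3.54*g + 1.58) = -0.2603*g^5 - 2.5427*g^4 - 7.6555*g^3 - 2.0107*g^2 - 18.745*g + 9.7486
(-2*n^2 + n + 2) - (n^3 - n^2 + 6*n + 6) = -n^3 - n^2 - 5*n - 4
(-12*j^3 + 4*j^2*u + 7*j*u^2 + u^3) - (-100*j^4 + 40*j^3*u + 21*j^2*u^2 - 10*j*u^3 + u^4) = 100*j^4 - 40*j^3*u - 12*j^3 - 21*j^2*u^2 + 4*j^2*u + 10*j*u^3 + 7*j*u^2 - u^4 + u^3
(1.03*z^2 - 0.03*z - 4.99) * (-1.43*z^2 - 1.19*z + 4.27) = -1.4729*z^4 - 1.1828*z^3 + 11.5695*z^2 + 5.81*z - 21.3073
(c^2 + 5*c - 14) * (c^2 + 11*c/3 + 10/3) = c^4 + 26*c^3/3 + 23*c^2/3 - 104*c/3 - 140/3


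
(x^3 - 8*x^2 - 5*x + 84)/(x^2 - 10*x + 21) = (x^2 - x - 12)/(x - 3)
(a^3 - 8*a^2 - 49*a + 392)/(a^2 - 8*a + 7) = (a^2 - a - 56)/(a - 1)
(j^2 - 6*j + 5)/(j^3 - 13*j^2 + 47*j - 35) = 1/(j - 7)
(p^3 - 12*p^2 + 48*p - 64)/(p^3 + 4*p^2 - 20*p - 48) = (p^2 - 8*p + 16)/(p^2 + 8*p + 12)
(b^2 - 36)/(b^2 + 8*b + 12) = (b - 6)/(b + 2)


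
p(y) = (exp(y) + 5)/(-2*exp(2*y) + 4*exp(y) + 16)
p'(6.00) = 0.00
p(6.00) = 0.00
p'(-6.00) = 0.00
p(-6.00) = 0.31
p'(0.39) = 0.14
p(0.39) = 0.37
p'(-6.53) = -0.00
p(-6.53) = 0.31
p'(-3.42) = -0.00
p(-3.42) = 0.31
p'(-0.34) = 0.03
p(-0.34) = 0.32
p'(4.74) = 0.00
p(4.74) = -0.00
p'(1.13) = 2.81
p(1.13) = 0.88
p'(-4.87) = -0.00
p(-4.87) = 0.31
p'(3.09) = 0.04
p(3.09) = -0.03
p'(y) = (exp(y) + 5)*(4*exp(2*y) - 4*exp(y))/(-2*exp(2*y) + 4*exp(y) + 16)^2 + exp(y)/(-2*exp(2*y) + 4*exp(y) + 16) = (-(1 - exp(y))*(exp(y) + 5) - exp(2*y)/2 + exp(y) + 4)*exp(y)/(-exp(2*y) + 2*exp(y) + 8)^2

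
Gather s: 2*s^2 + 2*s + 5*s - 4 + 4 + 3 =2*s^2 + 7*s + 3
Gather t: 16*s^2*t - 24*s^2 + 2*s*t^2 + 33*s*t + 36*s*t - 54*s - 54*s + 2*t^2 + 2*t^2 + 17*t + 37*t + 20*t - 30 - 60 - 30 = -24*s^2 - 108*s + t^2*(2*s + 4) + t*(16*s^2 + 69*s + 74) - 120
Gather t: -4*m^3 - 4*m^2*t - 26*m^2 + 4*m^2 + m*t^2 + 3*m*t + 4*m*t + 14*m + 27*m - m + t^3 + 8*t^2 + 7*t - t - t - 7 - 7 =-4*m^3 - 22*m^2 + 40*m + t^3 + t^2*(m + 8) + t*(-4*m^2 + 7*m + 5) - 14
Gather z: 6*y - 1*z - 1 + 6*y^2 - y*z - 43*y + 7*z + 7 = 6*y^2 - 37*y + z*(6 - y) + 6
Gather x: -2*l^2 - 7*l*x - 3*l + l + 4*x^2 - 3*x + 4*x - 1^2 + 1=-2*l^2 - 2*l + 4*x^2 + x*(1 - 7*l)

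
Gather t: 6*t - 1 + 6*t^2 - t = 6*t^2 + 5*t - 1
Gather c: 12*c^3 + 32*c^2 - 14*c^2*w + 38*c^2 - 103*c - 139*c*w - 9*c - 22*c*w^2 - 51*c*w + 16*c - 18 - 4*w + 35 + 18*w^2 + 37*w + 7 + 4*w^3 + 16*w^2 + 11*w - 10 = 12*c^3 + c^2*(70 - 14*w) + c*(-22*w^2 - 190*w - 96) + 4*w^3 + 34*w^2 + 44*w + 14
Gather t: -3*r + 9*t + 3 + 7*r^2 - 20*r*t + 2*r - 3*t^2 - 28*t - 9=7*r^2 - r - 3*t^2 + t*(-20*r - 19) - 6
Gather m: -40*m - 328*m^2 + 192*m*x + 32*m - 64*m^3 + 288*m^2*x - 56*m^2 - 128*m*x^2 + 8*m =-64*m^3 + m^2*(288*x - 384) + m*(-128*x^2 + 192*x)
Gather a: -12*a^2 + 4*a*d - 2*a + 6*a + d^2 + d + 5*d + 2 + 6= -12*a^2 + a*(4*d + 4) + d^2 + 6*d + 8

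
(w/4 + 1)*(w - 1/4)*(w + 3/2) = w^3/4 + 21*w^2/16 + 37*w/32 - 3/8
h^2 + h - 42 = (h - 6)*(h + 7)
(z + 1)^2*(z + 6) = z^3 + 8*z^2 + 13*z + 6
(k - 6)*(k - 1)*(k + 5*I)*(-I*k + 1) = -I*k^4 + 6*k^3 + 7*I*k^3 - 42*k^2 - I*k^2 + 36*k - 35*I*k + 30*I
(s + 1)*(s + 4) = s^2 + 5*s + 4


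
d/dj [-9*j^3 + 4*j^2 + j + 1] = -27*j^2 + 8*j + 1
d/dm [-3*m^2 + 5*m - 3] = 5 - 6*m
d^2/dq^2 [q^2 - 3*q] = 2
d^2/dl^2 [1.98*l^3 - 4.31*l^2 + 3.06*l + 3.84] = 11.88*l - 8.62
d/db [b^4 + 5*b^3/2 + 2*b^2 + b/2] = 4*b^3 + 15*b^2/2 + 4*b + 1/2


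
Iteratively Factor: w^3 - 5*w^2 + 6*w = (w)*(w^2 - 5*w + 6) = w*(w - 2)*(w - 3)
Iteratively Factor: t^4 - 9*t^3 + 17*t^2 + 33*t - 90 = (t - 5)*(t^3 - 4*t^2 - 3*t + 18) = (t - 5)*(t + 2)*(t^2 - 6*t + 9) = (t - 5)*(t - 3)*(t + 2)*(t - 3)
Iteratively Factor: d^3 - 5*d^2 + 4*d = (d - 4)*(d^2 - d) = d*(d - 4)*(d - 1)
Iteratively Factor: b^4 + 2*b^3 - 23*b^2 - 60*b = (b + 4)*(b^3 - 2*b^2 - 15*b) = (b + 3)*(b + 4)*(b^2 - 5*b) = b*(b + 3)*(b + 4)*(b - 5)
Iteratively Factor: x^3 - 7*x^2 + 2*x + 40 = (x - 4)*(x^2 - 3*x - 10) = (x - 4)*(x + 2)*(x - 5)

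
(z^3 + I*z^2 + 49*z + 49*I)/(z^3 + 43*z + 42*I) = (z + 7*I)/(z + 6*I)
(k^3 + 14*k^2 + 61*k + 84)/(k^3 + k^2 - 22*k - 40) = (k^2 + 10*k + 21)/(k^2 - 3*k - 10)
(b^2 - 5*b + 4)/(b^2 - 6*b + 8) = (b - 1)/(b - 2)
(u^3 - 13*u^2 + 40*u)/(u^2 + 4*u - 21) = u*(u^2 - 13*u + 40)/(u^2 + 4*u - 21)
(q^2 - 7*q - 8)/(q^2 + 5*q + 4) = (q - 8)/(q + 4)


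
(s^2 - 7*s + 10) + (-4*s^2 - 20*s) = -3*s^2 - 27*s + 10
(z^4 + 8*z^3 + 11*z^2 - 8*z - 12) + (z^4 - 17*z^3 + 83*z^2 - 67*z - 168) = 2*z^4 - 9*z^3 + 94*z^2 - 75*z - 180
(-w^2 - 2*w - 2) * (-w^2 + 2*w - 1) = w^4 - w^2 - 2*w + 2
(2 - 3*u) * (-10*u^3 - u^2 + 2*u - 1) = 30*u^4 - 17*u^3 - 8*u^2 + 7*u - 2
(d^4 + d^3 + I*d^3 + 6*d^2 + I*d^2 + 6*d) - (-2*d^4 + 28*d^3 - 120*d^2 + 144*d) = 3*d^4 - 27*d^3 + I*d^3 + 126*d^2 + I*d^2 - 138*d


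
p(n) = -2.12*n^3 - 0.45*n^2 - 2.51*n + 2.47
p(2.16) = -26.42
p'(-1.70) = -19.36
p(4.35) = -191.47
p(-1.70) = 15.85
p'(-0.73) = -5.24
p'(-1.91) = -23.99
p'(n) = -6.36*n^2 - 0.9*n - 2.51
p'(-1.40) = -13.72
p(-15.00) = 7093.87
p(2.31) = -31.86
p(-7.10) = 756.38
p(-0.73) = 4.89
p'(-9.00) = -509.57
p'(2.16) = -34.13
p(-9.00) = 1534.09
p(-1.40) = 10.92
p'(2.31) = -38.53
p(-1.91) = 20.39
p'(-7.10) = -316.73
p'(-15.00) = -1420.01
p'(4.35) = -126.77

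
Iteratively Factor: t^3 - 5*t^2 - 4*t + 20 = (t + 2)*(t^2 - 7*t + 10) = (t - 2)*(t + 2)*(t - 5)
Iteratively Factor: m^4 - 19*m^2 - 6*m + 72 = (m + 3)*(m^3 - 3*m^2 - 10*m + 24) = (m + 3)^2*(m^2 - 6*m + 8) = (m - 2)*(m + 3)^2*(m - 4)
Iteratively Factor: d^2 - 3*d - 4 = (d + 1)*(d - 4)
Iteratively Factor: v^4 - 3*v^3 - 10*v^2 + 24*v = (v - 2)*(v^3 - v^2 - 12*v) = (v - 4)*(v - 2)*(v^2 + 3*v) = v*(v - 4)*(v - 2)*(v + 3)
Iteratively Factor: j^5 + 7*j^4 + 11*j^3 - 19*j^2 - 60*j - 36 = (j + 3)*(j^4 + 4*j^3 - j^2 - 16*j - 12) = (j + 3)^2*(j^3 + j^2 - 4*j - 4) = (j - 2)*(j + 3)^2*(j^2 + 3*j + 2) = (j - 2)*(j + 1)*(j + 3)^2*(j + 2)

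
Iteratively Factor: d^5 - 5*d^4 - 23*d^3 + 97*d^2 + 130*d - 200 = (d - 5)*(d^4 - 23*d^2 - 18*d + 40) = (d - 5)*(d + 2)*(d^3 - 2*d^2 - 19*d + 20) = (d - 5)*(d + 2)*(d + 4)*(d^2 - 6*d + 5) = (d - 5)*(d - 1)*(d + 2)*(d + 4)*(d - 5)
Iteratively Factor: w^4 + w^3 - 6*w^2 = (w)*(w^3 + w^2 - 6*w) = w*(w - 2)*(w^2 + 3*w) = w*(w - 2)*(w + 3)*(w)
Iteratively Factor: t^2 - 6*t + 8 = (t - 2)*(t - 4)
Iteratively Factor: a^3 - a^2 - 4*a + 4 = (a - 2)*(a^2 + a - 2) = (a - 2)*(a + 2)*(a - 1)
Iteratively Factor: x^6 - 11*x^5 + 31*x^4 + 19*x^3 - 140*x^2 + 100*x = (x - 2)*(x^5 - 9*x^4 + 13*x^3 + 45*x^2 - 50*x) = (x - 2)*(x - 1)*(x^4 - 8*x^3 + 5*x^2 + 50*x) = (x - 5)*(x - 2)*(x - 1)*(x^3 - 3*x^2 - 10*x) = (x - 5)^2*(x - 2)*(x - 1)*(x^2 + 2*x) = (x - 5)^2*(x - 2)*(x - 1)*(x + 2)*(x)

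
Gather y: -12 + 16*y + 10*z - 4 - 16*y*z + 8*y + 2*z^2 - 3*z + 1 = y*(24 - 16*z) + 2*z^2 + 7*z - 15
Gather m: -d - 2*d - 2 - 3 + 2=-3*d - 3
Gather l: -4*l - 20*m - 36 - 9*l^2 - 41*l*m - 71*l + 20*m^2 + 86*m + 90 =-9*l^2 + l*(-41*m - 75) + 20*m^2 + 66*m + 54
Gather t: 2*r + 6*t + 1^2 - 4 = 2*r + 6*t - 3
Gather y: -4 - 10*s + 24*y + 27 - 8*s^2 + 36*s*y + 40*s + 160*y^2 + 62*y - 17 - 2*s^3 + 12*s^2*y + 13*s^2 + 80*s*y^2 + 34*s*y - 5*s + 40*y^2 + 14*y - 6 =-2*s^3 + 5*s^2 + 25*s + y^2*(80*s + 200) + y*(12*s^2 + 70*s + 100)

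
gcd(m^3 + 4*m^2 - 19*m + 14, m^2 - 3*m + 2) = m^2 - 3*m + 2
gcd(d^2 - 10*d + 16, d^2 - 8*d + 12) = d - 2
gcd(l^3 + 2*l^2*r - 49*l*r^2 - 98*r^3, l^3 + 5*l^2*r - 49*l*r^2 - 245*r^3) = -l^2 + 49*r^2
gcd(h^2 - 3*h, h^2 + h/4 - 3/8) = 1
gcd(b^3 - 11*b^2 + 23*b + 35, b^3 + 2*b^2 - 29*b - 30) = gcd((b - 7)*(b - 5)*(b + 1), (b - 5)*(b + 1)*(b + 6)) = b^2 - 4*b - 5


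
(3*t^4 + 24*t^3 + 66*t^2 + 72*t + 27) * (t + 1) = 3*t^5 + 27*t^4 + 90*t^3 + 138*t^2 + 99*t + 27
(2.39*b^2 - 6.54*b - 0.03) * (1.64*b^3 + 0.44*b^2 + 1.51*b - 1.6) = 3.9196*b^5 - 9.674*b^4 + 0.6821*b^3 - 13.7126*b^2 + 10.4187*b + 0.048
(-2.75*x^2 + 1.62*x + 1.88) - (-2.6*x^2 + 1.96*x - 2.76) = -0.15*x^2 - 0.34*x + 4.64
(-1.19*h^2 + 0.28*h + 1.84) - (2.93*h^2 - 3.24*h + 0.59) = -4.12*h^2 + 3.52*h + 1.25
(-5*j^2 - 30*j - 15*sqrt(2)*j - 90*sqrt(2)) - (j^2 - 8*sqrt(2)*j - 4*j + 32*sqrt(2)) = -6*j^2 - 26*j - 7*sqrt(2)*j - 122*sqrt(2)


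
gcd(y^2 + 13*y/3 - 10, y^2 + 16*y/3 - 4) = y + 6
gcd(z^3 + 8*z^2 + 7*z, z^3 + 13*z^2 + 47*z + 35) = z^2 + 8*z + 7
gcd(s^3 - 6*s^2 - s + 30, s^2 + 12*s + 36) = 1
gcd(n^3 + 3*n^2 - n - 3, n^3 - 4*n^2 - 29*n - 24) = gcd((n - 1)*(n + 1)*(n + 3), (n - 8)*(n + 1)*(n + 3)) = n^2 + 4*n + 3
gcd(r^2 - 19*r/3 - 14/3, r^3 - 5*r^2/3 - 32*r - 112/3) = r - 7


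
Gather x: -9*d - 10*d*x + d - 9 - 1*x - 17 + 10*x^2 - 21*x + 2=-8*d + 10*x^2 + x*(-10*d - 22) - 24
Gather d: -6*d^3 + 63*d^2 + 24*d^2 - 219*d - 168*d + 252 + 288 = -6*d^3 + 87*d^2 - 387*d + 540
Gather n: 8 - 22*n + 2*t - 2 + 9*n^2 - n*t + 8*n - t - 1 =9*n^2 + n*(-t - 14) + t + 5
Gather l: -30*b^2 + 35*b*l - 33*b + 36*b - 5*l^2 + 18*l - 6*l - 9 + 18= -30*b^2 + 3*b - 5*l^2 + l*(35*b + 12) + 9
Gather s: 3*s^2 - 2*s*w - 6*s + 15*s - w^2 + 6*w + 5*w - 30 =3*s^2 + s*(9 - 2*w) - w^2 + 11*w - 30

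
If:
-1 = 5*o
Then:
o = -1/5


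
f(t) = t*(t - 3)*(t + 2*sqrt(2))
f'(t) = t*(t - 3) + t*(t + 2*sqrt(2)) + (t - 3)*(t + 2*sqrt(2))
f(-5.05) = -90.31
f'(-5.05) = 69.76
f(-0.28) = 2.34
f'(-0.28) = -8.15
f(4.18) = 34.57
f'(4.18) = 42.50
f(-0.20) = 1.68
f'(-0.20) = -8.30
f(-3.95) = -30.79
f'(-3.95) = 39.68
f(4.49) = 48.96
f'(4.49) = 50.45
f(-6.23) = -195.60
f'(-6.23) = 110.09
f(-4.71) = -68.33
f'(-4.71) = 59.68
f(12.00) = 1601.47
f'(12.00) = 419.40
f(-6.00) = -171.26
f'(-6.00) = 101.57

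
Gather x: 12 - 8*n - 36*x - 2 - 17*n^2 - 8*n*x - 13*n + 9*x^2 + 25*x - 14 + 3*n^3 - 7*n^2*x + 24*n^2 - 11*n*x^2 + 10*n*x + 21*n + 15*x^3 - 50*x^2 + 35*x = 3*n^3 + 7*n^2 + 15*x^3 + x^2*(-11*n - 41) + x*(-7*n^2 + 2*n + 24) - 4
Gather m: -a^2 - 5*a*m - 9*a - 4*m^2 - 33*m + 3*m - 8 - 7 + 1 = -a^2 - 9*a - 4*m^2 + m*(-5*a - 30) - 14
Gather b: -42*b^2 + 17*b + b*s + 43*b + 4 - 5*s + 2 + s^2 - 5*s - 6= -42*b^2 + b*(s + 60) + s^2 - 10*s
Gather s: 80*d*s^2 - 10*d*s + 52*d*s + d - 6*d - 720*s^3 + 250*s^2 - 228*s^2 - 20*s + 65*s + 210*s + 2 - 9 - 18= -5*d - 720*s^3 + s^2*(80*d + 22) + s*(42*d + 255) - 25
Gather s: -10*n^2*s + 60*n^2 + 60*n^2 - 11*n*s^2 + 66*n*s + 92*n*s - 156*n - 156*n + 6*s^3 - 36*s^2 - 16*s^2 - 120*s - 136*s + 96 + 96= 120*n^2 - 312*n + 6*s^3 + s^2*(-11*n - 52) + s*(-10*n^2 + 158*n - 256) + 192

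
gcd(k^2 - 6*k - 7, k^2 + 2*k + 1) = k + 1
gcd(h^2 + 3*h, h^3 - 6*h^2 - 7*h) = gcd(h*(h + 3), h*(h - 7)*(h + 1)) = h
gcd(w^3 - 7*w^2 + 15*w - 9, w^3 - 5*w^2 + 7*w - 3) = w^2 - 4*w + 3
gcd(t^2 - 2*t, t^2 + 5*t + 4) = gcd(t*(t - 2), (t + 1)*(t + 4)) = 1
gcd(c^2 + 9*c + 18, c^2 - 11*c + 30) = 1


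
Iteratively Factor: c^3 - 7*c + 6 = (c - 1)*(c^2 + c - 6) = (c - 1)*(c + 3)*(c - 2)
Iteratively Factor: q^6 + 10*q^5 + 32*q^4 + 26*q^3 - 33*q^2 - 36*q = (q + 4)*(q^5 + 6*q^4 + 8*q^3 - 6*q^2 - 9*q) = q*(q + 4)*(q^4 + 6*q^3 + 8*q^2 - 6*q - 9) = q*(q - 1)*(q + 4)*(q^3 + 7*q^2 + 15*q + 9) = q*(q - 1)*(q + 1)*(q + 4)*(q^2 + 6*q + 9) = q*(q - 1)*(q + 1)*(q + 3)*(q + 4)*(q + 3)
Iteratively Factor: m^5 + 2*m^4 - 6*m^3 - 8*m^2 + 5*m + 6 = (m - 1)*(m^4 + 3*m^3 - 3*m^2 - 11*m - 6) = (m - 1)*(m + 3)*(m^3 - 3*m - 2) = (m - 1)*(m + 1)*(m + 3)*(m^2 - m - 2) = (m - 2)*(m - 1)*(m + 1)*(m + 3)*(m + 1)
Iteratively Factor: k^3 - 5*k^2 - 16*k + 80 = (k - 5)*(k^2 - 16) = (k - 5)*(k - 4)*(k + 4)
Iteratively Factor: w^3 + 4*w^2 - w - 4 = (w + 4)*(w^2 - 1) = (w - 1)*(w + 4)*(w + 1)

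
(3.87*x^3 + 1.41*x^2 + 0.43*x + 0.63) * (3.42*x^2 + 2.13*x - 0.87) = 13.2354*x^5 + 13.0653*x^4 + 1.107*x^3 + 1.8438*x^2 + 0.9678*x - 0.5481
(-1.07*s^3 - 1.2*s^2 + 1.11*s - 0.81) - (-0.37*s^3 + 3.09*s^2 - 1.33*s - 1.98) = -0.7*s^3 - 4.29*s^2 + 2.44*s + 1.17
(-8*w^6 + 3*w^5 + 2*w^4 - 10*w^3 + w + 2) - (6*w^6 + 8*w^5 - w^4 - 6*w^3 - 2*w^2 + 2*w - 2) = -14*w^6 - 5*w^5 + 3*w^4 - 4*w^3 + 2*w^2 - w + 4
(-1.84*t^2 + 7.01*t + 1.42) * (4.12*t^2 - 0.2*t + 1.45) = -7.5808*t^4 + 29.2492*t^3 + 1.7804*t^2 + 9.8805*t + 2.059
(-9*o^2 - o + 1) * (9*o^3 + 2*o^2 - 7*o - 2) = -81*o^5 - 27*o^4 + 70*o^3 + 27*o^2 - 5*o - 2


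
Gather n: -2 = -2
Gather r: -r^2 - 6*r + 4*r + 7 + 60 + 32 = -r^2 - 2*r + 99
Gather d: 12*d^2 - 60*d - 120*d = 12*d^2 - 180*d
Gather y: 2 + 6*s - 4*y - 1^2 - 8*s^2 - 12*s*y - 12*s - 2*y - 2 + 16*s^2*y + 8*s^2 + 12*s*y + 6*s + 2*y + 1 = y*(16*s^2 - 4)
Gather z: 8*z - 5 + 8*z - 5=16*z - 10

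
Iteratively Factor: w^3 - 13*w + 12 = (w + 4)*(w^2 - 4*w + 3) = (w - 1)*(w + 4)*(w - 3)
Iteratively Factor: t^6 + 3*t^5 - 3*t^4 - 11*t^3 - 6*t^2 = (t + 1)*(t^5 + 2*t^4 - 5*t^3 - 6*t^2) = (t + 1)^2*(t^4 + t^3 - 6*t^2) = (t - 2)*(t + 1)^2*(t^3 + 3*t^2) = t*(t - 2)*(t + 1)^2*(t^2 + 3*t) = t^2*(t - 2)*(t + 1)^2*(t + 3)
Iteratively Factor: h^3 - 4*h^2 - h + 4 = (h - 1)*(h^2 - 3*h - 4) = (h - 1)*(h + 1)*(h - 4)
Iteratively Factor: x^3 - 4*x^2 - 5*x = (x)*(x^2 - 4*x - 5) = x*(x - 5)*(x + 1)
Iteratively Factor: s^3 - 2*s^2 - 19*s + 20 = (s + 4)*(s^2 - 6*s + 5) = (s - 1)*(s + 4)*(s - 5)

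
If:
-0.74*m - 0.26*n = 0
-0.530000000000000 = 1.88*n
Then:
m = 0.10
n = -0.28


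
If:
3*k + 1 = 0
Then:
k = -1/3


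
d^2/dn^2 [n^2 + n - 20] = 2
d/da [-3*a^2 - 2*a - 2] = -6*a - 2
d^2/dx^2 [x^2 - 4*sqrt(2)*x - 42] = 2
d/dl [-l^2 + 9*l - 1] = 9 - 2*l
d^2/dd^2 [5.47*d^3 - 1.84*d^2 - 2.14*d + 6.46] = 32.82*d - 3.68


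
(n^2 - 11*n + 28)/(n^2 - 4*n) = (n - 7)/n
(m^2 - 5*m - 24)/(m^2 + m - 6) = (m - 8)/(m - 2)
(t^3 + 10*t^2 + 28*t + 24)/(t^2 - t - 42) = (t^2 + 4*t + 4)/(t - 7)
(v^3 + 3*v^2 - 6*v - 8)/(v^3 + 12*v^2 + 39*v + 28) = (v - 2)/(v + 7)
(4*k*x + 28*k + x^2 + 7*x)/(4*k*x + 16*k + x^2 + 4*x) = (x + 7)/(x + 4)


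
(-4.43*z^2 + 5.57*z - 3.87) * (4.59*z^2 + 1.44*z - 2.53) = -20.3337*z^4 + 19.1871*z^3 + 1.4654*z^2 - 19.6649*z + 9.7911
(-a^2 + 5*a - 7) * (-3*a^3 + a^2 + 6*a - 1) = 3*a^5 - 16*a^4 + 20*a^3 + 24*a^2 - 47*a + 7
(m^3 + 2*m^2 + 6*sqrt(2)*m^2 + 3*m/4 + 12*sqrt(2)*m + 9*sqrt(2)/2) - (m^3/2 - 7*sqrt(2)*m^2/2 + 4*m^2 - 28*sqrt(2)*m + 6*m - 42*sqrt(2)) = m^3/2 - 2*m^2 + 19*sqrt(2)*m^2/2 - 21*m/4 + 40*sqrt(2)*m + 93*sqrt(2)/2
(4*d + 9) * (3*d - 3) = 12*d^2 + 15*d - 27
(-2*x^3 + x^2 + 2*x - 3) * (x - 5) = -2*x^4 + 11*x^3 - 3*x^2 - 13*x + 15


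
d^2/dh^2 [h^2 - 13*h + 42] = 2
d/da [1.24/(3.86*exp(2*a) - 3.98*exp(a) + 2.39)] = (4.9352 - 9.5728*exp(a))*exp(a)/(3.86*exp(2*a) - 3.98*exp(a) + 2.39)^2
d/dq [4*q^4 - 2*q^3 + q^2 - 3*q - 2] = 16*q^3 - 6*q^2 + 2*q - 3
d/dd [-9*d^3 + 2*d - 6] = 2 - 27*d^2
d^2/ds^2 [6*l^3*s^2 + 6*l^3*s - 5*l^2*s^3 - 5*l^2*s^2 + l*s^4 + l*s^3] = 2*l*(6*l^2 - 15*l*s - 5*l + 6*s^2 + 3*s)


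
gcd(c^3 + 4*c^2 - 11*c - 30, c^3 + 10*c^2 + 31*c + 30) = c^2 + 7*c + 10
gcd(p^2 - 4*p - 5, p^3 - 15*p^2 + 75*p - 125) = p - 5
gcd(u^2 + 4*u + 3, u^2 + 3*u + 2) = u + 1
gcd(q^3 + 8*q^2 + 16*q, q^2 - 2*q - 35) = 1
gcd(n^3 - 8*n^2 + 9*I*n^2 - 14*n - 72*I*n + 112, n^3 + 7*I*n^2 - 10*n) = n + 2*I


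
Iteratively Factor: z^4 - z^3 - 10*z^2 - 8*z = (z)*(z^3 - z^2 - 10*z - 8) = z*(z + 2)*(z^2 - 3*z - 4) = z*(z + 1)*(z + 2)*(z - 4)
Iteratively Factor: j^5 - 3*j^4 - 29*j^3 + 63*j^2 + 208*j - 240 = (j + 4)*(j^4 - 7*j^3 - j^2 + 67*j - 60) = (j - 4)*(j + 4)*(j^3 - 3*j^2 - 13*j + 15) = (j - 4)*(j - 1)*(j + 4)*(j^2 - 2*j - 15) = (j - 5)*(j - 4)*(j - 1)*(j + 4)*(j + 3)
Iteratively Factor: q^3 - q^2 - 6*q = (q)*(q^2 - q - 6) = q*(q + 2)*(q - 3)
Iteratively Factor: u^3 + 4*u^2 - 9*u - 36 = (u + 4)*(u^2 - 9) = (u - 3)*(u + 4)*(u + 3)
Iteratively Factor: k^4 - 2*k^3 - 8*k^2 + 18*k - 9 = (k - 3)*(k^3 + k^2 - 5*k + 3) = (k - 3)*(k - 1)*(k^2 + 2*k - 3) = (k - 3)*(k - 1)^2*(k + 3)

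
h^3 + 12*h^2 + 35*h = h*(h + 5)*(h + 7)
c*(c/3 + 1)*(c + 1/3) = c^3/3 + 10*c^2/9 + c/3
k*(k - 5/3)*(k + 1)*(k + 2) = k^4 + 4*k^3/3 - 3*k^2 - 10*k/3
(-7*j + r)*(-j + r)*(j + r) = 7*j^3 - j^2*r - 7*j*r^2 + r^3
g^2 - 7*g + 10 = (g - 5)*(g - 2)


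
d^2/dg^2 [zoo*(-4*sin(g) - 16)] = zoo*sin(g)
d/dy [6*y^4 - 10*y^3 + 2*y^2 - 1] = 2*y*(12*y^2 - 15*y + 2)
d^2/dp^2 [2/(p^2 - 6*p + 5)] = 4*(-p^2 + 6*p + 4*(p - 3)^2 - 5)/(p^2 - 6*p + 5)^3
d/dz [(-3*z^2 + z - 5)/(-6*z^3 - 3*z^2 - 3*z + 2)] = (-18*z^4 + 12*z^3 - 78*z^2 - 42*z - 13)/(36*z^6 + 36*z^5 + 45*z^4 - 6*z^3 - 3*z^2 - 12*z + 4)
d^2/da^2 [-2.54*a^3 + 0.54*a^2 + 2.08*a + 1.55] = 1.08 - 15.24*a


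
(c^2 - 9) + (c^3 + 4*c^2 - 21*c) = c^3 + 5*c^2 - 21*c - 9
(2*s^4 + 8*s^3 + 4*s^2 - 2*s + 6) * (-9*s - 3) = -18*s^5 - 78*s^4 - 60*s^3 + 6*s^2 - 48*s - 18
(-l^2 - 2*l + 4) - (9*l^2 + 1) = -10*l^2 - 2*l + 3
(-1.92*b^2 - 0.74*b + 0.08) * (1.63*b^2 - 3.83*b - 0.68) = -3.1296*b^4 + 6.1474*b^3 + 4.2702*b^2 + 0.1968*b - 0.0544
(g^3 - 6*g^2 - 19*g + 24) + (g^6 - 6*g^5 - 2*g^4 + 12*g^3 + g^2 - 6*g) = g^6 - 6*g^5 - 2*g^4 + 13*g^3 - 5*g^2 - 25*g + 24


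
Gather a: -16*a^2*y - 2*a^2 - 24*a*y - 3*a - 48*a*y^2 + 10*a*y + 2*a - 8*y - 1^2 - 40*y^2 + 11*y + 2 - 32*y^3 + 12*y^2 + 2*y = a^2*(-16*y - 2) + a*(-48*y^2 - 14*y - 1) - 32*y^3 - 28*y^2 + 5*y + 1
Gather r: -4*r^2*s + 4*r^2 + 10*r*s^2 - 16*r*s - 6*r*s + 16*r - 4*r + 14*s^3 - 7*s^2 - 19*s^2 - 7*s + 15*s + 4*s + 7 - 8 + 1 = r^2*(4 - 4*s) + r*(10*s^2 - 22*s + 12) + 14*s^3 - 26*s^2 + 12*s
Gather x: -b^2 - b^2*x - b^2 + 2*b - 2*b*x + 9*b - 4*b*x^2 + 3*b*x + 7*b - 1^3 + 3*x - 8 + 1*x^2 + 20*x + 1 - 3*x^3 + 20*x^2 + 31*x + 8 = -2*b^2 + 18*b - 3*x^3 + x^2*(21 - 4*b) + x*(-b^2 + b + 54)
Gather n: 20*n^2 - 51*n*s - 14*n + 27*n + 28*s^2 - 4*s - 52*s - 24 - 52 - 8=20*n^2 + n*(13 - 51*s) + 28*s^2 - 56*s - 84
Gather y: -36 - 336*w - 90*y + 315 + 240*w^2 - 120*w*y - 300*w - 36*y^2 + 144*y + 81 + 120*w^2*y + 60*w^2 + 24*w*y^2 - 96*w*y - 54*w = 300*w^2 - 690*w + y^2*(24*w - 36) + y*(120*w^2 - 216*w + 54) + 360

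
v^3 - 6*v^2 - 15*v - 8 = (v - 8)*(v + 1)^2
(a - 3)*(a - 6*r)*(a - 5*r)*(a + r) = a^4 - 10*a^3*r - 3*a^3 + 19*a^2*r^2 + 30*a^2*r + 30*a*r^3 - 57*a*r^2 - 90*r^3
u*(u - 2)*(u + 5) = u^3 + 3*u^2 - 10*u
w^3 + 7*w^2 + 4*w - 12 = (w - 1)*(w + 2)*(w + 6)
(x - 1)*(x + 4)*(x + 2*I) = x^3 + 3*x^2 + 2*I*x^2 - 4*x + 6*I*x - 8*I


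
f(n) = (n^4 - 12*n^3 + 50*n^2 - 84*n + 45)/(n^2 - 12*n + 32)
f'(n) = (12 - 2*n)*(n^4 - 12*n^3 + 50*n^2 - 84*n + 45)/(n^2 - 12*n + 32)^2 + (4*n^3 - 36*n^2 + 100*n - 84)/(n^2 - 12*n + 32) = 2*(n^5 - 24*n^4 + 208*n^3 - 834*n^2 + 1555*n - 1074)/(n^4 - 24*n^3 + 208*n^2 - 768*n + 1024)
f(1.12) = -0.08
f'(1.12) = -0.62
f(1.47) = -0.24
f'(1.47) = -0.26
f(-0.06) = 1.53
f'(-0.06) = -2.19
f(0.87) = 0.11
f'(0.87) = -0.92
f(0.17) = 1.07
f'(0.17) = -1.85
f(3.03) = -0.00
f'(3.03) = -0.05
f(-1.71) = 7.28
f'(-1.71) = -4.84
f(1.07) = -0.05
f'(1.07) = -0.68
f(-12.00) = 155.39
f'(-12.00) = -24.33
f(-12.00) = 155.39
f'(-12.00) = -24.33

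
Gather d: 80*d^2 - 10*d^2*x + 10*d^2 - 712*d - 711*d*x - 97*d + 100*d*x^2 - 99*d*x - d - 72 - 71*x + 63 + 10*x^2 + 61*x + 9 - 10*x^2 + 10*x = d^2*(90 - 10*x) + d*(100*x^2 - 810*x - 810)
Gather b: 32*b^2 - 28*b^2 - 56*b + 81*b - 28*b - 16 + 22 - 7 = 4*b^2 - 3*b - 1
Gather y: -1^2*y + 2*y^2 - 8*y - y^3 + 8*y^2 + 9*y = -y^3 + 10*y^2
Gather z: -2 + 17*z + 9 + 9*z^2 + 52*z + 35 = 9*z^2 + 69*z + 42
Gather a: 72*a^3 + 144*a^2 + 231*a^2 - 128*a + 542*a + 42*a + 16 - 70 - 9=72*a^3 + 375*a^2 + 456*a - 63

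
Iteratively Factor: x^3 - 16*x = (x + 4)*(x^2 - 4*x) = x*(x + 4)*(x - 4)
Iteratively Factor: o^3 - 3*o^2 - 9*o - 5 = (o - 5)*(o^2 + 2*o + 1) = (o - 5)*(o + 1)*(o + 1)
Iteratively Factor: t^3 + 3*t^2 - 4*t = (t + 4)*(t^2 - t) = t*(t + 4)*(t - 1)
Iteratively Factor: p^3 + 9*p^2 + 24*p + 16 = (p + 1)*(p^2 + 8*p + 16) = (p + 1)*(p + 4)*(p + 4)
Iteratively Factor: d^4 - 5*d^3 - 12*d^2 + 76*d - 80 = (d + 4)*(d^3 - 9*d^2 + 24*d - 20) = (d - 2)*(d + 4)*(d^2 - 7*d + 10) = (d - 2)^2*(d + 4)*(d - 5)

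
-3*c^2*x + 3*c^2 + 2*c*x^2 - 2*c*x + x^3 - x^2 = (-c + x)*(3*c + x)*(x - 1)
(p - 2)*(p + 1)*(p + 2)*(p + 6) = p^4 + 7*p^3 + 2*p^2 - 28*p - 24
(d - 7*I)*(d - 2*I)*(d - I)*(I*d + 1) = I*d^4 + 11*d^3 - 33*I*d^2 - 37*d + 14*I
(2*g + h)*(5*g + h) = 10*g^2 + 7*g*h + h^2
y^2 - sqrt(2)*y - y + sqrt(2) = (y - 1)*(y - sqrt(2))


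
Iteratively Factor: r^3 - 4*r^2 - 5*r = (r)*(r^2 - 4*r - 5) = r*(r - 5)*(r + 1)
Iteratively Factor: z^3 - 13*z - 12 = (z - 4)*(z^2 + 4*z + 3) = (z - 4)*(z + 1)*(z + 3)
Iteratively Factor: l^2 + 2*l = (l + 2)*(l)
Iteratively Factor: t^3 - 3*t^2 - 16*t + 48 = (t - 3)*(t^2 - 16) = (t - 4)*(t - 3)*(t + 4)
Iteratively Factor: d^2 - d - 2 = (d + 1)*(d - 2)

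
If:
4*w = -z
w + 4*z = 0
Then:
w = 0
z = 0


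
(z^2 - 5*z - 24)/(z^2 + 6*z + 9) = (z - 8)/(z + 3)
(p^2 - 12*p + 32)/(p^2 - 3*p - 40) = (p - 4)/(p + 5)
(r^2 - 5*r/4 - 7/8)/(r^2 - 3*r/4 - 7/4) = (r + 1/2)/(r + 1)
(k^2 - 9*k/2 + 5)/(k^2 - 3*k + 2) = (k - 5/2)/(k - 1)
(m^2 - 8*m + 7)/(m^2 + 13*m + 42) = (m^2 - 8*m + 7)/(m^2 + 13*m + 42)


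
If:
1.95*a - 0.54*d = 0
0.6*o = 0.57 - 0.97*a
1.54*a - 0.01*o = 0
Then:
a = 0.01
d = 0.02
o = 0.94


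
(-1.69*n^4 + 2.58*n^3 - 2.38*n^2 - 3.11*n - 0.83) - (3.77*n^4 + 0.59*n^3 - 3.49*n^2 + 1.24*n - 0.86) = -5.46*n^4 + 1.99*n^3 + 1.11*n^2 - 4.35*n + 0.03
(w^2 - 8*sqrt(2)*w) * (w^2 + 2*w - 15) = w^4 - 8*sqrt(2)*w^3 + 2*w^3 - 16*sqrt(2)*w^2 - 15*w^2 + 120*sqrt(2)*w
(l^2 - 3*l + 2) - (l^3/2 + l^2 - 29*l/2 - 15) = -l^3/2 + 23*l/2 + 17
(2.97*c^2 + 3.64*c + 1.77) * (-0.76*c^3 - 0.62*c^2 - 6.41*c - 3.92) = -2.2572*c^5 - 4.6078*c^4 - 22.6397*c^3 - 36.0722*c^2 - 25.6145*c - 6.9384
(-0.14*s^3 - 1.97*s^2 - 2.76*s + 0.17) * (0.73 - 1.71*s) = 0.2394*s^4 + 3.2665*s^3 + 3.2815*s^2 - 2.3055*s + 0.1241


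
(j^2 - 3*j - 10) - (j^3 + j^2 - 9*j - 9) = -j^3 + 6*j - 1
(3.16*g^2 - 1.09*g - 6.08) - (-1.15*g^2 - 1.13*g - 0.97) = 4.31*g^2 + 0.0399999999999998*g - 5.11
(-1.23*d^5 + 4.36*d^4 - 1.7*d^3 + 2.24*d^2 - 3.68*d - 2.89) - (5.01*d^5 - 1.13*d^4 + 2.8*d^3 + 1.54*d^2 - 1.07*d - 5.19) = -6.24*d^5 + 5.49*d^4 - 4.5*d^3 + 0.7*d^2 - 2.61*d + 2.3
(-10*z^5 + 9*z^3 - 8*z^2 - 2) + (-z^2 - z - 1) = -10*z^5 + 9*z^3 - 9*z^2 - z - 3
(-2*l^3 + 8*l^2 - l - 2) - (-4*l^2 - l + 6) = -2*l^3 + 12*l^2 - 8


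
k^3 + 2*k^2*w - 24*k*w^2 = k*(k - 4*w)*(k + 6*w)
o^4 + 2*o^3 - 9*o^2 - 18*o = o*(o - 3)*(o + 2)*(o + 3)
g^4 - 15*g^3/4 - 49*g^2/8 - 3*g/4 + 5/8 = (g - 5)*(g - 1/4)*(g + 1/2)*(g + 1)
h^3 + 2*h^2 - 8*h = h*(h - 2)*(h + 4)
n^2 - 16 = (n - 4)*(n + 4)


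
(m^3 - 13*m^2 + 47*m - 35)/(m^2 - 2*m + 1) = (m^2 - 12*m + 35)/(m - 1)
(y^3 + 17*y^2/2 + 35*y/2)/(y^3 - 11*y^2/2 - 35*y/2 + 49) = y*(y + 5)/(y^2 - 9*y + 14)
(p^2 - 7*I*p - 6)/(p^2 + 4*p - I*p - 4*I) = (p - 6*I)/(p + 4)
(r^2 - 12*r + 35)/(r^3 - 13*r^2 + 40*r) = (r - 7)/(r*(r - 8))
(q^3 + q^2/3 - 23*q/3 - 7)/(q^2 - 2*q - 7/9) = 3*(-3*q^3 - q^2 + 23*q + 21)/(-9*q^2 + 18*q + 7)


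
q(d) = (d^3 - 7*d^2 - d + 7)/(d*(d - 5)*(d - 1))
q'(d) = (3*d^2 - 14*d - 1)/(d*(d - 5)*(d - 1)) - (d^3 - 7*d^2 - d + 7)/(d*(d - 5)*(d - 1)^2) - (d^3 - 7*d^2 - d + 7)/(d*(d - 5)^2*(d - 1)) - (d^3 - 7*d^2 - d + 7)/(d^2*(d - 5)*(d - 1))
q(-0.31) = -3.06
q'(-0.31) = -14.48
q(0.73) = 3.48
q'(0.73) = -2.50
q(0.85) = 3.23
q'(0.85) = -1.80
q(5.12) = -18.73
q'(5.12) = 166.61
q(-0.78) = -0.38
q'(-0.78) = -2.23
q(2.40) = 2.51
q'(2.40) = 0.11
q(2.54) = 2.53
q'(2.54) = 0.18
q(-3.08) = 0.84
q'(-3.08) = -0.11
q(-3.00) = 0.83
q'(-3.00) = -0.12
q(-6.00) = 0.98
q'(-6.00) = -0.02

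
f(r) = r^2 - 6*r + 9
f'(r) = 2*r - 6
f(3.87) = 0.76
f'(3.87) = 1.74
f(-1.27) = 18.23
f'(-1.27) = -8.54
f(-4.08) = 50.13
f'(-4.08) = -14.16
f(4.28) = 1.64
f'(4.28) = 2.56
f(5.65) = 7.02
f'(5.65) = 5.30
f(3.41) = 0.17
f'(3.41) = 0.82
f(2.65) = 0.12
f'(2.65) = -0.70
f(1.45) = 2.40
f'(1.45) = -3.10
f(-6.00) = 81.00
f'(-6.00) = -18.00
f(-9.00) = 144.00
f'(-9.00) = -24.00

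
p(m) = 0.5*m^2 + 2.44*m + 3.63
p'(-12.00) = -9.56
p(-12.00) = 46.35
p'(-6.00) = -3.56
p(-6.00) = 6.99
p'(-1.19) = 1.25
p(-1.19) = 1.43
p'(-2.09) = 0.35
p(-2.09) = 0.71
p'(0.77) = 3.21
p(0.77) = 5.81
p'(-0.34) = 2.10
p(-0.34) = 2.86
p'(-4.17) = -1.73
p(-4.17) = 2.15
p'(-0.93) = 1.51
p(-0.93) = 1.79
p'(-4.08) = -1.64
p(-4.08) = 2.00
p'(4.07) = 6.51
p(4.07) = 21.84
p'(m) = 1.0*m + 2.44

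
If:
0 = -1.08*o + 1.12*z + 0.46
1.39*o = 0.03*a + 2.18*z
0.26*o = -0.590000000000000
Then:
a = 83.71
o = -2.27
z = -2.60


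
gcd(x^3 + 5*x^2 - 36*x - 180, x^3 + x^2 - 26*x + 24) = x + 6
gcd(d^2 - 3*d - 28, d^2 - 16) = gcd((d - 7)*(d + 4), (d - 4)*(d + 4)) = d + 4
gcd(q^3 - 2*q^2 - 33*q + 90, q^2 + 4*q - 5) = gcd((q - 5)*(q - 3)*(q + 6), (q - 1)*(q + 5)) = 1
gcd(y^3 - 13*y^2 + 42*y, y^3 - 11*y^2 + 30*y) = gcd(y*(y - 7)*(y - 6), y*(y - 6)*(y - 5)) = y^2 - 6*y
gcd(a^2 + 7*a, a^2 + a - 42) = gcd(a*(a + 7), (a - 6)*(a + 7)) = a + 7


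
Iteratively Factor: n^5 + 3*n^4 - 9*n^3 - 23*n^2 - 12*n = (n)*(n^4 + 3*n^3 - 9*n^2 - 23*n - 12) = n*(n + 1)*(n^3 + 2*n^2 - 11*n - 12) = n*(n + 1)^2*(n^2 + n - 12) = n*(n - 3)*(n + 1)^2*(n + 4)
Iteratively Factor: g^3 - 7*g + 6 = (g - 1)*(g^2 + g - 6) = (g - 2)*(g - 1)*(g + 3)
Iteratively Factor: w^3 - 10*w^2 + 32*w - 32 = (w - 4)*(w^2 - 6*w + 8) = (w - 4)^2*(w - 2)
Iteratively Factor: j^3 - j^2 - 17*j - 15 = (j - 5)*(j^2 + 4*j + 3) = (j - 5)*(j + 3)*(j + 1)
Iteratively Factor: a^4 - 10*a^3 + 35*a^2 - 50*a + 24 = (a - 3)*(a^3 - 7*a^2 + 14*a - 8) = (a - 3)*(a - 2)*(a^2 - 5*a + 4) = (a - 3)*(a - 2)*(a - 1)*(a - 4)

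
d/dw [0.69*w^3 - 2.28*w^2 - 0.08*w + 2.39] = 2.07*w^2 - 4.56*w - 0.08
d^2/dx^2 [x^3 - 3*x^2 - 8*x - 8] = 6*x - 6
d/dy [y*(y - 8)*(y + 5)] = 3*y^2 - 6*y - 40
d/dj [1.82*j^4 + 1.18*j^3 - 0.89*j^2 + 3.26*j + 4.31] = 7.28*j^3 + 3.54*j^2 - 1.78*j + 3.26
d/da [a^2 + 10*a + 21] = 2*a + 10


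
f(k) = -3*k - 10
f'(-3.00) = -3.00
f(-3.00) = -1.00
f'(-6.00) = -3.00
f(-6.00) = 8.00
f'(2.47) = -3.00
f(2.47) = -17.41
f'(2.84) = -3.00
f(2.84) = -18.52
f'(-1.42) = -3.00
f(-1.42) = -5.74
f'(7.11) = -3.00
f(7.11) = -31.33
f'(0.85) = -3.00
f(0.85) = -12.55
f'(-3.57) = -3.00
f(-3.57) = 0.71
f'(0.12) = -3.00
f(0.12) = -10.36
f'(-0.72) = -3.00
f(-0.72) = -7.84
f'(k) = -3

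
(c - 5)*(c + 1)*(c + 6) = c^3 + 2*c^2 - 29*c - 30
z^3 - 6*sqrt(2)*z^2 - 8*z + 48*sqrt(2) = (z - 6*sqrt(2))*(z - 2*sqrt(2))*(z + 2*sqrt(2))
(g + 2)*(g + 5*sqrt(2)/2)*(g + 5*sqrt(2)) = g^3 + 2*g^2 + 15*sqrt(2)*g^2/2 + 15*sqrt(2)*g + 25*g + 50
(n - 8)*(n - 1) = n^2 - 9*n + 8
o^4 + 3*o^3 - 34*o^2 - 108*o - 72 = (o - 6)*(o + 1)*(o + 2)*(o + 6)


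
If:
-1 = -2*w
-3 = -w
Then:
No Solution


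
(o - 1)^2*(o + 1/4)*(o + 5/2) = o^4 + 3*o^3/4 - 31*o^2/8 + 3*o/2 + 5/8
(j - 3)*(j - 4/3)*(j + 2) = j^3 - 7*j^2/3 - 14*j/3 + 8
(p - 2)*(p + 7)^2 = p^3 + 12*p^2 + 21*p - 98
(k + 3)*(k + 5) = k^2 + 8*k + 15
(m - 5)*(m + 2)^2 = m^3 - m^2 - 16*m - 20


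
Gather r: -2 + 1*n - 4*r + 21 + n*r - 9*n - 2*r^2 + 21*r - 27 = -8*n - 2*r^2 + r*(n + 17) - 8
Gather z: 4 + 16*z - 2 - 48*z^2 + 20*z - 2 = -48*z^2 + 36*z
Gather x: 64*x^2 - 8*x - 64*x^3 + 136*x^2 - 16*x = -64*x^3 + 200*x^2 - 24*x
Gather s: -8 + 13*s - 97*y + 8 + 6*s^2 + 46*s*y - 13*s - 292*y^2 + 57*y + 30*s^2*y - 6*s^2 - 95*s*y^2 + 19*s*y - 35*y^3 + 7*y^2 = 30*s^2*y + s*(-95*y^2 + 65*y) - 35*y^3 - 285*y^2 - 40*y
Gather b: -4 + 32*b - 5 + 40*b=72*b - 9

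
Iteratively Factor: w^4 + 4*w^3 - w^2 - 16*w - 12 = (w + 2)*(w^3 + 2*w^2 - 5*w - 6) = (w - 2)*(w + 2)*(w^2 + 4*w + 3) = (w - 2)*(w + 2)*(w + 3)*(w + 1)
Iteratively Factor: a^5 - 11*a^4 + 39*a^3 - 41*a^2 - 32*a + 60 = (a + 1)*(a^4 - 12*a^3 + 51*a^2 - 92*a + 60) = (a - 5)*(a + 1)*(a^3 - 7*a^2 + 16*a - 12) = (a - 5)*(a - 2)*(a + 1)*(a^2 - 5*a + 6) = (a - 5)*(a - 3)*(a - 2)*(a + 1)*(a - 2)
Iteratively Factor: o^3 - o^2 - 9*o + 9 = (o + 3)*(o^2 - 4*o + 3) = (o - 1)*(o + 3)*(o - 3)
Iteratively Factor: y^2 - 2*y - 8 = (y - 4)*(y + 2)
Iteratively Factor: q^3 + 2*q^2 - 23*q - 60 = (q + 4)*(q^2 - 2*q - 15) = (q - 5)*(q + 4)*(q + 3)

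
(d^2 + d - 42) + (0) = d^2 + d - 42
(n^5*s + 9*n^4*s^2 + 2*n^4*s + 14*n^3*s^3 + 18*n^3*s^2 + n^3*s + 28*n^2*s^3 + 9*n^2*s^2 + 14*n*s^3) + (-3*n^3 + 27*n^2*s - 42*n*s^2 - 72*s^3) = n^5*s + 9*n^4*s^2 + 2*n^4*s + 14*n^3*s^3 + 18*n^3*s^2 + n^3*s - 3*n^3 + 28*n^2*s^3 + 9*n^2*s^2 + 27*n^2*s + 14*n*s^3 - 42*n*s^2 - 72*s^3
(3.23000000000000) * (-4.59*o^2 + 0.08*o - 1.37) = -14.8257*o^2 + 0.2584*o - 4.4251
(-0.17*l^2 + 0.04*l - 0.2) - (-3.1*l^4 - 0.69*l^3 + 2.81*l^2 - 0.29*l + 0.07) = 3.1*l^4 + 0.69*l^3 - 2.98*l^2 + 0.33*l - 0.27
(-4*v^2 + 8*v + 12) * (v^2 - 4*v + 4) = -4*v^4 + 24*v^3 - 36*v^2 - 16*v + 48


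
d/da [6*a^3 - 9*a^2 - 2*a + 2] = 18*a^2 - 18*a - 2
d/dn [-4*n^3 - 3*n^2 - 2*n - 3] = -12*n^2 - 6*n - 2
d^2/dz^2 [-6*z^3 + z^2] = 2 - 36*z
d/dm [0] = 0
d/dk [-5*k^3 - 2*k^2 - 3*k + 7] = -15*k^2 - 4*k - 3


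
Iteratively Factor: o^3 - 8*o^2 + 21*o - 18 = (o - 3)*(o^2 - 5*o + 6) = (o - 3)^2*(o - 2)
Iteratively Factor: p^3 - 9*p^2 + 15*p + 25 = (p - 5)*(p^2 - 4*p - 5) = (p - 5)^2*(p + 1)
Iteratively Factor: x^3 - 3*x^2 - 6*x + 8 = (x + 2)*(x^2 - 5*x + 4) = (x - 4)*(x + 2)*(x - 1)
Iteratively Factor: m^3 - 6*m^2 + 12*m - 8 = (m - 2)*(m^2 - 4*m + 4) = (m - 2)^2*(m - 2)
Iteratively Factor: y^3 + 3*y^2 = (y)*(y^2 + 3*y) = y^2*(y + 3)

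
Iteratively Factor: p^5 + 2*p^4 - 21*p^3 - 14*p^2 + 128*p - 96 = (p + 4)*(p^4 - 2*p^3 - 13*p^2 + 38*p - 24) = (p - 3)*(p + 4)*(p^3 + p^2 - 10*p + 8) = (p - 3)*(p - 2)*(p + 4)*(p^2 + 3*p - 4) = (p - 3)*(p - 2)*(p - 1)*(p + 4)*(p + 4)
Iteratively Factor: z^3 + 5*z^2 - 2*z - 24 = (z - 2)*(z^2 + 7*z + 12) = (z - 2)*(z + 3)*(z + 4)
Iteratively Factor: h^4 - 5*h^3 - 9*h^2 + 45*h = (h + 3)*(h^3 - 8*h^2 + 15*h) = (h - 5)*(h + 3)*(h^2 - 3*h) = h*(h - 5)*(h + 3)*(h - 3)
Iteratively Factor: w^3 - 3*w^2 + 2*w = (w - 1)*(w^2 - 2*w) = w*(w - 1)*(w - 2)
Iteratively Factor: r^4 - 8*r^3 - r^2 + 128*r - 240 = (r - 4)*(r^3 - 4*r^2 - 17*r + 60) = (r - 4)*(r - 3)*(r^2 - r - 20) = (r - 5)*(r - 4)*(r - 3)*(r + 4)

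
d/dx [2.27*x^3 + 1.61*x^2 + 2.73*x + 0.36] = 6.81*x^2 + 3.22*x + 2.73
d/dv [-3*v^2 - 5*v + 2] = -6*v - 5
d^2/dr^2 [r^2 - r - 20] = 2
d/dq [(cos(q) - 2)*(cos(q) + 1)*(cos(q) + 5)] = (-3*cos(q)^2 - 8*cos(q) + 7)*sin(q)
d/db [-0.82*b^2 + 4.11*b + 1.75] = 4.11 - 1.64*b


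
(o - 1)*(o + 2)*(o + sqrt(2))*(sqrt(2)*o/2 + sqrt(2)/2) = sqrt(2)*o^4/2 + o^3 + sqrt(2)*o^3 - sqrt(2)*o^2/2 + 2*o^2 - sqrt(2)*o - o - 2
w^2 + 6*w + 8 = (w + 2)*(w + 4)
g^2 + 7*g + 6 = (g + 1)*(g + 6)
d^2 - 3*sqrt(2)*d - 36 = (d - 6*sqrt(2))*(d + 3*sqrt(2))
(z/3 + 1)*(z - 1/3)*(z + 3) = z^3/3 + 17*z^2/9 + 7*z/3 - 1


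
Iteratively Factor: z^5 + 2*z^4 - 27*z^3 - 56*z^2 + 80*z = (z + 4)*(z^4 - 2*z^3 - 19*z^2 + 20*z) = z*(z + 4)*(z^3 - 2*z^2 - 19*z + 20) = z*(z - 5)*(z + 4)*(z^2 + 3*z - 4) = z*(z - 5)*(z + 4)^2*(z - 1)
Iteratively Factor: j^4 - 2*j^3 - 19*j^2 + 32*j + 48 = (j + 1)*(j^3 - 3*j^2 - 16*j + 48) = (j + 1)*(j + 4)*(j^2 - 7*j + 12) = (j - 4)*(j + 1)*(j + 4)*(j - 3)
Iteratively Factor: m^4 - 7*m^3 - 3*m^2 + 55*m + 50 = (m + 1)*(m^3 - 8*m^2 + 5*m + 50) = (m - 5)*(m + 1)*(m^2 - 3*m - 10) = (m - 5)*(m + 1)*(m + 2)*(m - 5)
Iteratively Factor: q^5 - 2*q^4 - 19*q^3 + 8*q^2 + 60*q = (q - 2)*(q^4 - 19*q^2 - 30*q) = (q - 2)*(q + 2)*(q^3 - 2*q^2 - 15*q) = (q - 5)*(q - 2)*(q + 2)*(q^2 + 3*q) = (q - 5)*(q - 2)*(q + 2)*(q + 3)*(q)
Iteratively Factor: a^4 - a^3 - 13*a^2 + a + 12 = (a + 3)*(a^3 - 4*a^2 - a + 4) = (a - 1)*(a + 3)*(a^2 - 3*a - 4) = (a - 4)*(a - 1)*(a + 3)*(a + 1)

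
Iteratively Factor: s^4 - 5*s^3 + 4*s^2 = (s)*(s^3 - 5*s^2 + 4*s) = s*(s - 1)*(s^2 - 4*s) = s*(s - 4)*(s - 1)*(s)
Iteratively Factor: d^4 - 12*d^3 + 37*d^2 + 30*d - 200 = (d - 5)*(d^3 - 7*d^2 + 2*d + 40) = (d - 5)*(d - 4)*(d^2 - 3*d - 10) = (d - 5)*(d - 4)*(d + 2)*(d - 5)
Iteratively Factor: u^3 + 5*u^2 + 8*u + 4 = (u + 1)*(u^2 + 4*u + 4) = (u + 1)*(u + 2)*(u + 2)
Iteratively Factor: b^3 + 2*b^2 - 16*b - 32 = (b - 4)*(b^2 + 6*b + 8) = (b - 4)*(b + 2)*(b + 4)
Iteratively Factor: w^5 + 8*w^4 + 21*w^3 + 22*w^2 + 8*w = (w + 1)*(w^4 + 7*w^3 + 14*w^2 + 8*w) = w*(w + 1)*(w^3 + 7*w^2 + 14*w + 8) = w*(w + 1)*(w + 2)*(w^2 + 5*w + 4) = w*(w + 1)*(w + 2)*(w + 4)*(w + 1)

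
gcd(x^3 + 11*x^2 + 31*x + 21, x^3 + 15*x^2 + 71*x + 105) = x^2 + 10*x + 21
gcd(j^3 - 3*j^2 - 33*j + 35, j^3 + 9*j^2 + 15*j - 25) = j^2 + 4*j - 5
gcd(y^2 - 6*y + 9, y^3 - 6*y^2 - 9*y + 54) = y - 3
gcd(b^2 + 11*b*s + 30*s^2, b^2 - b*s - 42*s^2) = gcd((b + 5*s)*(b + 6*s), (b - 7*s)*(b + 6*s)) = b + 6*s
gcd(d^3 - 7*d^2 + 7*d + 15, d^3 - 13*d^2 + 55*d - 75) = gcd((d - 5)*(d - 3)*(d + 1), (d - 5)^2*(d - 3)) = d^2 - 8*d + 15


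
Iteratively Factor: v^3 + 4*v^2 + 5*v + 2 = (v + 1)*(v^2 + 3*v + 2) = (v + 1)*(v + 2)*(v + 1)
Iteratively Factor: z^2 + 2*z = (z)*(z + 2)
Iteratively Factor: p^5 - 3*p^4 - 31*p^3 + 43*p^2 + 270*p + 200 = (p - 5)*(p^4 + 2*p^3 - 21*p^2 - 62*p - 40) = (p - 5)*(p + 2)*(p^3 - 21*p - 20) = (p - 5)*(p + 1)*(p + 2)*(p^2 - p - 20) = (p - 5)*(p + 1)*(p + 2)*(p + 4)*(p - 5)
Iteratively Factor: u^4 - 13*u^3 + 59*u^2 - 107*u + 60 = (u - 5)*(u^3 - 8*u^2 + 19*u - 12) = (u - 5)*(u - 1)*(u^2 - 7*u + 12) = (u - 5)*(u - 3)*(u - 1)*(u - 4)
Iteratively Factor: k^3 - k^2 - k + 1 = (k + 1)*(k^2 - 2*k + 1) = (k - 1)*(k + 1)*(k - 1)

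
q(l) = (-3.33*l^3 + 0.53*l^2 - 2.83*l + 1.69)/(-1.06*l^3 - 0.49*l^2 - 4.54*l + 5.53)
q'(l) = (-9.99*l^2 + 1.06*l - 2.83)/(-1.06*l^3 - 0.49*l^2 - 4.54*l + 5.53) + (3.18*l^2 + 0.98*l + 4.54)*(-3.33*l^3 + 0.53*l^2 - 2.83*l + 1.69)/(-1.06*l^3 - 0.49*l^2 - 4.54*l + 5.53)^2 = (2.1935*l^4 + 24.2368*l^3 - 53.6634*l^2 + 7.518*l - 7.9773)/(1.1236*l^6 + 1.0388*l^5 + 9.8649*l^4 - 7.2744*l^3 + 15.1922*l^2 - 50.2124*l + 30.5809)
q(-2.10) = 1.80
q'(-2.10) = -0.86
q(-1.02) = 0.80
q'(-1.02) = -0.82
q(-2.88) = 2.35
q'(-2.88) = -0.57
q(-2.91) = 2.37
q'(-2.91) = -0.56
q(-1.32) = 1.07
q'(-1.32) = -0.93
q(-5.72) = 3.08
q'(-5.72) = -0.09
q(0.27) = 0.21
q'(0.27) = -0.52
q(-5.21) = 3.03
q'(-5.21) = -0.12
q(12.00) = 2.93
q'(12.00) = 0.02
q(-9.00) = 3.20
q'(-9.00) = -0.01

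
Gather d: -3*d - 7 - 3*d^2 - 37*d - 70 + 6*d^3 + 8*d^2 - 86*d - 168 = 6*d^3 + 5*d^2 - 126*d - 245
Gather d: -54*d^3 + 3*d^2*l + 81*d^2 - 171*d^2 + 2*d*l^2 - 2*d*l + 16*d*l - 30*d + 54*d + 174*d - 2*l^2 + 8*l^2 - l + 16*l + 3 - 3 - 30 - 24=-54*d^3 + d^2*(3*l - 90) + d*(2*l^2 + 14*l + 198) + 6*l^2 + 15*l - 54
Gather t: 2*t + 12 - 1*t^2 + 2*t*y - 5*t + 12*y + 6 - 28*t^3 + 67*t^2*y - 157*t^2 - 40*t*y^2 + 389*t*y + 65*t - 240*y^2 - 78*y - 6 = -28*t^3 + t^2*(67*y - 158) + t*(-40*y^2 + 391*y + 62) - 240*y^2 - 66*y + 12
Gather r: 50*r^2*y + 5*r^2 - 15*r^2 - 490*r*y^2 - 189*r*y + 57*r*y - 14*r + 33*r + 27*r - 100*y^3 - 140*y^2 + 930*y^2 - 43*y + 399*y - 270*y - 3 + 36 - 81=r^2*(50*y - 10) + r*(-490*y^2 - 132*y + 46) - 100*y^3 + 790*y^2 + 86*y - 48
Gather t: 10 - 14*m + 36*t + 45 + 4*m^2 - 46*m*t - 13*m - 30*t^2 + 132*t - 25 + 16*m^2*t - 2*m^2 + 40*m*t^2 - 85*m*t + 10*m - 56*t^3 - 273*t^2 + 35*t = 2*m^2 - 17*m - 56*t^3 + t^2*(40*m - 303) + t*(16*m^2 - 131*m + 203) + 30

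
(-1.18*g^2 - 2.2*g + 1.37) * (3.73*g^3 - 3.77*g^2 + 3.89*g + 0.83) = -4.4014*g^5 - 3.7574*g^4 + 8.8139*g^3 - 14.7023*g^2 + 3.5033*g + 1.1371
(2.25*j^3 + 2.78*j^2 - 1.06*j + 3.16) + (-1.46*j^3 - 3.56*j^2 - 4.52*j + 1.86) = 0.79*j^3 - 0.78*j^2 - 5.58*j + 5.02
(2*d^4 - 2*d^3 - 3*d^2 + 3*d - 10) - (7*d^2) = 2*d^4 - 2*d^3 - 10*d^2 + 3*d - 10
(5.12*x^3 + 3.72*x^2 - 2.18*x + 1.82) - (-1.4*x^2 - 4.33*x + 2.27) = 5.12*x^3 + 5.12*x^2 + 2.15*x - 0.45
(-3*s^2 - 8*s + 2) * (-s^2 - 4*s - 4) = 3*s^4 + 20*s^3 + 42*s^2 + 24*s - 8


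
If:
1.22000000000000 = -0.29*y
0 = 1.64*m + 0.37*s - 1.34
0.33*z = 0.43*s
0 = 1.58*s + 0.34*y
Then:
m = 0.61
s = 0.91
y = -4.21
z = 1.18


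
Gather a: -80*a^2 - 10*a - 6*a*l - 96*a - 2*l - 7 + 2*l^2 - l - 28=-80*a^2 + a*(-6*l - 106) + 2*l^2 - 3*l - 35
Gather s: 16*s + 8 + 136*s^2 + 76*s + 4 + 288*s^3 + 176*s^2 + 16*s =288*s^3 + 312*s^2 + 108*s + 12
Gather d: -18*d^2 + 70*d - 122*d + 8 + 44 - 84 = -18*d^2 - 52*d - 32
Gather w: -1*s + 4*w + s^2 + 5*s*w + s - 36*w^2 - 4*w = s^2 + 5*s*w - 36*w^2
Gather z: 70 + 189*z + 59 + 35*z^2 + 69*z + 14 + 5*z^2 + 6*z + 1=40*z^2 + 264*z + 144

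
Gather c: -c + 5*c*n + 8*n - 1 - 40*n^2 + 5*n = c*(5*n - 1) - 40*n^2 + 13*n - 1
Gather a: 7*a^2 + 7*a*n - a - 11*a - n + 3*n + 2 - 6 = 7*a^2 + a*(7*n - 12) + 2*n - 4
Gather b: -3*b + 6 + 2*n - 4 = -3*b + 2*n + 2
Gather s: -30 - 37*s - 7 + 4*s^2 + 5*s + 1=4*s^2 - 32*s - 36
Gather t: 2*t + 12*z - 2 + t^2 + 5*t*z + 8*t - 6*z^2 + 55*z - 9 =t^2 + t*(5*z + 10) - 6*z^2 + 67*z - 11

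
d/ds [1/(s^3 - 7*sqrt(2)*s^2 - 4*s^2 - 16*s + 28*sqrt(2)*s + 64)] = (-3*s^2 + 8*s + 14*sqrt(2)*s - 28*sqrt(2) + 16)/(s^3 - 7*sqrt(2)*s^2 - 4*s^2 - 16*s + 28*sqrt(2)*s + 64)^2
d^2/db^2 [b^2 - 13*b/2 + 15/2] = 2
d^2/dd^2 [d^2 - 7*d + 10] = 2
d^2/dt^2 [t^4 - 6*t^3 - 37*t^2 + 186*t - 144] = 12*t^2 - 36*t - 74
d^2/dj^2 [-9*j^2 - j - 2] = -18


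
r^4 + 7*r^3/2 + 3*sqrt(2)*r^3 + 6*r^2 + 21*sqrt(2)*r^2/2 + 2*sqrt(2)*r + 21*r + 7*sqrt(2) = (r + 7/2)*(r + sqrt(2))^3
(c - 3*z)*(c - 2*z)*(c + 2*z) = c^3 - 3*c^2*z - 4*c*z^2 + 12*z^3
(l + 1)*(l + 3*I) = l^2 + l + 3*I*l + 3*I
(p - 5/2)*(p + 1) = p^2 - 3*p/2 - 5/2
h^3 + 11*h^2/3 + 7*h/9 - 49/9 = (h - 1)*(h + 7/3)^2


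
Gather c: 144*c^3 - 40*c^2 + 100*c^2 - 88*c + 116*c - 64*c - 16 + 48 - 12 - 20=144*c^3 + 60*c^2 - 36*c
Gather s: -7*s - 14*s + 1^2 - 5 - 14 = -21*s - 18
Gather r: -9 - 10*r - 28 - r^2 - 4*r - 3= -r^2 - 14*r - 40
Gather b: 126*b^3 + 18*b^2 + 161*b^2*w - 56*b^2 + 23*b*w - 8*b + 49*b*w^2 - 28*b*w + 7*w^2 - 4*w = 126*b^3 + b^2*(161*w - 38) + b*(49*w^2 - 5*w - 8) + 7*w^2 - 4*w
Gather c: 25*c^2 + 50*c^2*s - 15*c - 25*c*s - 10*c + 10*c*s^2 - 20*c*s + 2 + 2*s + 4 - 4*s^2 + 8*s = c^2*(50*s + 25) + c*(10*s^2 - 45*s - 25) - 4*s^2 + 10*s + 6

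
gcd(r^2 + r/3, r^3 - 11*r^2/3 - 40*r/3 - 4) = r + 1/3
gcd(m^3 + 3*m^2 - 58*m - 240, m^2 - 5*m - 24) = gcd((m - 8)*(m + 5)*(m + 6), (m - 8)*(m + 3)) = m - 8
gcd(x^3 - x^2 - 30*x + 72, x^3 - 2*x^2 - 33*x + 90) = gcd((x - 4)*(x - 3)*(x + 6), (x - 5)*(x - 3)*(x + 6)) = x^2 + 3*x - 18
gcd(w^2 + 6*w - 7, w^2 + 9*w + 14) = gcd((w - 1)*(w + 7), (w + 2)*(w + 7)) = w + 7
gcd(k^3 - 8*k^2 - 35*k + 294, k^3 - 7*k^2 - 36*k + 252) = k^2 - k - 42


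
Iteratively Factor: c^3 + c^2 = (c)*(c^2 + c) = c*(c + 1)*(c)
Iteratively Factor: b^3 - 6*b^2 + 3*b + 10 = (b + 1)*(b^2 - 7*b + 10) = (b - 5)*(b + 1)*(b - 2)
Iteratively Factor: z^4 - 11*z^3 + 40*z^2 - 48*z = (z - 4)*(z^3 - 7*z^2 + 12*z) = z*(z - 4)*(z^2 - 7*z + 12) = z*(z - 4)^2*(z - 3)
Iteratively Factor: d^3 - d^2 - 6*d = (d + 2)*(d^2 - 3*d) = d*(d + 2)*(d - 3)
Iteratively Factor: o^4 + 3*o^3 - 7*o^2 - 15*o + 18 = (o + 3)*(o^3 - 7*o + 6) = (o - 1)*(o + 3)*(o^2 + o - 6) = (o - 1)*(o + 3)^2*(o - 2)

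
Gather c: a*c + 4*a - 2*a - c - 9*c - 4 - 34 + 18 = 2*a + c*(a - 10) - 20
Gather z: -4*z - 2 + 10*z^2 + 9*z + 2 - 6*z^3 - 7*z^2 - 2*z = -6*z^3 + 3*z^2 + 3*z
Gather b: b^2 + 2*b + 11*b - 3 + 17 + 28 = b^2 + 13*b + 42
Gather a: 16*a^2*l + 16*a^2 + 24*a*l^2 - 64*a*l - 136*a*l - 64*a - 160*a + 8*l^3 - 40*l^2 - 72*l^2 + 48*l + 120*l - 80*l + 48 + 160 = a^2*(16*l + 16) + a*(24*l^2 - 200*l - 224) + 8*l^3 - 112*l^2 + 88*l + 208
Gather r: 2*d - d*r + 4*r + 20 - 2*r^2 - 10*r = 2*d - 2*r^2 + r*(-d - 6) + 20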